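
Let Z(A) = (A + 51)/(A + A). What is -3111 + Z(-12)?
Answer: -24901/8 ≈ -3112.6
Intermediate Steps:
Z(A) = (51 + A)/(2*A) (Z(A) = (51 + A)/((2*A)) = (51 + A)*(1/(2*A)) = (51 + A)/(2*A))
-3111 + Z(-12) = -3111 + (½)*(51 - 12)/(-12) = -3111 + (½)*(-1/12)*39 = -3111 - 13/8 = -24901/8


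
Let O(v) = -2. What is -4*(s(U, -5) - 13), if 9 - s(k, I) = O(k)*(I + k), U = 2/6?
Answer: 160/3 ≈ 53.333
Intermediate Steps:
U = ⅓ (U = 2*(⅙) = ⅓ ≈ 0.33333)
s(k, I) = 9 + 2*I + 2*k (s(k, I) = 9 - (-2)*(I + k) = 9 - (-2*I - 2*k) = 9 + (2*I + 2*k) = 9 + 2*I + 2*k)
-4*(s(U, -5) - 13) = -4*((9 + 2*(-5) + 2*(⅓)) - 13) = -4*((9 - 10 + ⅔) - 13) = -4*(-⅓ - 13) = -4*(-40/3) = 160/3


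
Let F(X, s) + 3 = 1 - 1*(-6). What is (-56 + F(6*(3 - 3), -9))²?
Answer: 2704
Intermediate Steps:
F(X, s) = 4 (F(X, s) = -3 + (1 - 1*(-6)) = -3 + (1 + 6) = -3 + 7 = 4)
(-56 + F(6*(3 - 3), -9))² = (-56 + 4)² = (-52)² = 2704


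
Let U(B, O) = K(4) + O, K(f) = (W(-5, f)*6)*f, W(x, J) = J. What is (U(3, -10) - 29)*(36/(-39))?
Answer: -684/13 ≈ -52.615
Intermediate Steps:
K(f) = 6*f² (K(f) = (f*6)*f = (6*f)*f = 6*f²)
U(B, O) = 96 + O (U(B, O) = 6*4² + O = 6*16 + O = 96 + O)
(U(3, -10) - 29)*(36/(-39)) = ((96 - 10) - 29)*(36/(-39)) = (86 - 29)*(36*(-1/39)) = 57*(-12/13) = -684/13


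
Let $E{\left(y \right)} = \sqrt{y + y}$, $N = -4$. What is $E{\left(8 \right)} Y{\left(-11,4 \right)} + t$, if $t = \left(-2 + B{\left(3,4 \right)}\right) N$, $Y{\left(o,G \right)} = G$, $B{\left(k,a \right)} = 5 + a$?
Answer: $-12$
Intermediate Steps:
$E{\left(y \right)} = \sqrt{2} \sqrt{y}$ ($E{\left(y \right)} = \sqrt{2 y} = \sqrt{2} \sqrt{y}$)
$t = -28$ ($t = \left(-2 + \left(5 + 4\right)\right) \left(-4\right) = \left(-2 + 9\right) \left(-4\right) = 7 \left(-4\right) = -28$)
$E{\left(8 \right)} Y{\left(-11,4 \right)} + t = \sqrt{2} \sqrt{8} \cdot 4 - 28 = \sqrt{2} \cdot 2 \sqrt{2} \cdot 4 - 28 = 4 \cdot 4 - 28 = 16 - 28 = -12$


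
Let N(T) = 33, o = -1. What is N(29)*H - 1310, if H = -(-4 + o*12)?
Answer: -782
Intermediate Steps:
H = 16 (H = -(-4 - 1*12) = -(-4 - 12) = -1*(-16) = 16)
N(29)*H - 1310 = 33*16 - 1310 = 528 - 1310 = -782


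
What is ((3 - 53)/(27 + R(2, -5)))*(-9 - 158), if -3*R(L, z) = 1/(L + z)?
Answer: 37575/122 ≈ 307.99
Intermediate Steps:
R(L, z) = -1/(3*(L + z))
((3 - 53)/(27 + R(2, -5)))*(-9 - 158) = ((3 - 53)/(27 - 1/(3*2 + 3*(-5))))*(-9 - 158) = -50/(27 - 1/(6 - 15))*(-167) = -50/(27 - 1/(-9))*(-167) = -50/(27 - 1*(-1/9))*(-167) = -50/(27 + 1/9)*(-167) = -50/244/9*(-167) = -50*9/244*(-167) = -225/122*(-167) = 37575/122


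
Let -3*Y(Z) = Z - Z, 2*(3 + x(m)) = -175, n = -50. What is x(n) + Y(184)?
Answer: -181/2 ≈ -90.500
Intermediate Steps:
x(m) = -181/2 (x(m) = -3 + (½)*(-175) = -3 - 175/2 = -181/2)
Y(Z) = 0 (Y(Z) = -(Z - Z)/3 = -⅓*0 = 0)
x(n) + Y(184) = -181/2 + 0 = -181/2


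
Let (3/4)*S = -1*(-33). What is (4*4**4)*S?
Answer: 45056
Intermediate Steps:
S = 44 (S = 4*(-1*(-33))/3 = (4/3)*33 = 44)
(4*4**4)*S = (4*4**4)*44 = (4*256)*44 = 1024*44 = 45056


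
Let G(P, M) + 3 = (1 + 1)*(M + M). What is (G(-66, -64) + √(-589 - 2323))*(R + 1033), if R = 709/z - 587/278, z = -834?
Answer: -111247234/417 + 1718104*I*√182/417 ≈ -2.6678e+5 + 55584.0*I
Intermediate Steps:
G(P, M) = -3 + 4*M (G(P, M) = -3 + (1 + 1)*(M + M) = -3 + 2*(2*M) = -3 + 4*M)
R = -1235/417 (R = 709/(-834) - 587/278 = 709*(-1/834) - 587*1/278 = -709/834 - 587/278 = -1235/417 ≈ -2.9616)
(G(-66, -64) + √(-589 - 2323))*(R + 1033) = ((-3 + 4*(-64)) + √(-589 - 2323))*(-1235/417 + 1033) = ((-3 - 256) + √(-2912))*(429526/417) = (-259 + 4*I*√182)*(429526/417) = -111247234/417 + 1718104*I*√182/417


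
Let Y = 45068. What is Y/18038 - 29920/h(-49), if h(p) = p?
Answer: 270952646/441931 ≈ 613.11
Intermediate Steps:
Y/18038 - 29920/h(-49) = 45068/18038 - 29920/(-49) = 45068*(1/18038) - 29920*(-1/49) = 22534/9019 + 29920/49 = 270952646/441931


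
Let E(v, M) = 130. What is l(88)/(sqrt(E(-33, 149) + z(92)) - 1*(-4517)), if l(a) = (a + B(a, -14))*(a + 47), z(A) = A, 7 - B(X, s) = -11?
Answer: 64638270/20403067 - 14310*sqrt(222)/20403067 ≈ 3.1576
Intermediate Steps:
B(X, s) = 18 (B(X, s) = 7 - 1*(-11) = 7 + 11 = 18)
l(a) = (18 + a)*(47 + a) (l(a) = (a + 18)*(a + 47) = (18 + a)*(47 + a))
l(88)/(sqrt(E(-33, 149) + z(92)) - 1*(-4517)) = (846 + 88**2 + 65*88)/(sqrt(130 + 92) - 1*(-4517)) = (846 + 7744 + 5720)/(sqrt(222) + 4517) = 14310/(4517 + sqrt(222))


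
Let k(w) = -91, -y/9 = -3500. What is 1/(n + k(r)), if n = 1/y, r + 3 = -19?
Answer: -31500/2866499 ≈ -0.010989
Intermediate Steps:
r = -22 (r = -3 - 19 = -22)
y = 31500 (y = -9*(-3500) = 31500)
n = 1/31500 ≈ 3.1746e-5
1/(n + k(r)) = 1/(1/31500 - 91) = 1/(-2866499/31500) = -31500/2866499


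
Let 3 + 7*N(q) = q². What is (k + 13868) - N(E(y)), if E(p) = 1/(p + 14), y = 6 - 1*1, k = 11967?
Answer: 65286127/2527 ≈ 25835.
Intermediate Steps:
y = 5 (y = 6 - 1 = 5)
E(p) = 1/(14 + p)
N(q) = -3/7 + q²/7
(k + 13868) - N(E(y)) = (11967 + 13868) - (-3/7 + (1/(14 + 5))²/7) = 25835 - (-3/7 + (1/19)²/7) = 25835 - (-3/7 + (⅐)*(1/361)) = 25835 - (-3/7 + 1/2527) = 25835 - 1*(-1082/2527) = 25835 + 1082/2527 = 65286127/2527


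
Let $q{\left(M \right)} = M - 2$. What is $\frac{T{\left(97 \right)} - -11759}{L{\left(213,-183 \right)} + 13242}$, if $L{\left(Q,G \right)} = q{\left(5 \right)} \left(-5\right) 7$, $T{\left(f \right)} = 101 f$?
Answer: $\frac{21556}{13137} \approx 1.6409$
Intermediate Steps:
$q{\left(M \right)} = -2 + M$
$L{\left(Q,G \right)} = -105$ ($L{\left(Q,G \right)} = \left(-2 + 5\right) \left(-5\right) 7 = 3 \left(-5\right) 7 = \left(-15\right) 7 = -105$)
$\frac{T{\left(97 \right)} - -11759}{L{\left(213,-183 \right)} + 13242} = \frac{101 \cdot 97 - -11759}{-105 + 13242} = \frac{9797 + \left(-2444 + 14203\right)}{13137} = \left(9797 + 11759\right) \frac{1}{13137} = 21556 \cdot \frac{1}{13137} = \frac{21556}{13137}$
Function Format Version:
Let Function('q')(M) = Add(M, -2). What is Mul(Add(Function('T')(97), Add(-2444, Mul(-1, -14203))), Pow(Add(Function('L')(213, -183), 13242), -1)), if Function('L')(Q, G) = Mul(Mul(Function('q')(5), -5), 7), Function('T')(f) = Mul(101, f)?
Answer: Rational(21556, 13137) ≈ 1.6409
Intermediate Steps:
Function('q')(M) = Add(-2, M)
Function('L')(Q, G) = -105 (Function('L')(Q, G) = Mul(Mul(Add(-2, 5), -5), 7) = Mul(Mul(3, -5), 7) = Mul(-15, 7) = -105)
Mul(Add(Function('T')(97), Add(-2444, Mul(-1, -14203))), Pow(Add(Function('L')(213, -183), 13242), -1)) = Mul(Add(Mul(101, 97), Add(-2444, Mul(-1, -14203))), Pow(Add(-105, 13242), -1)) = Mul(Add(9797, Add(-2444, 14203)), Pow(13137, -1)) = Mul(Add(9797, 11759), Rational(1, 13137)) = Mul(21556, Rational(1, 13137)) = Rational(21556, 13137)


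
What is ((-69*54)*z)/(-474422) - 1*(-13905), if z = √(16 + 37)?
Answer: 13905 + 1863*√53/237211 ≈ 13905.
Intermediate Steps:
z = √53 ≈ 7.2801
((-69*54)*z)/(-474422) - 1*(-13905) = ((-69*54)*√53)/(-474422) - 1*(-13905) = -3726*√53*(-1/474422) + 13905 = 1863*√53/237211 + 13905 = 13905 + 1863*√53/237211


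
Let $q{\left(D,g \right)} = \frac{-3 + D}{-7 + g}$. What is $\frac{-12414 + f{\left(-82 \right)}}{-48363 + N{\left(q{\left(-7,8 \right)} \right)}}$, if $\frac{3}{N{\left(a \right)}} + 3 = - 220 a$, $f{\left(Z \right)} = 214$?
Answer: $\frac{6700850}{26563377} \approx 0.25226$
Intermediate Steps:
$q{\left(D,g \right)} = \frac{-3 + D}{-7 + g}$
$N{\left(a \right)} = \frac{3}{-3 - 220 a}$
$\frac{-12414 + f{\left(-82 \right)}}{-48363 + N{\left(q{\left(-7,8 \right)} \right)}} = \frac{-12414 + 214}{-48363 - \frac{3}{3 + 220 \frac{-3 - 7}{-7 + 8}}} = - \frac{12200}{-48363 - \frac{3}{3 + 220 \cdot 1^{-1} \left(-10\right)}} = - \frac{12200}{-48363 - \frac{3}{3 + 220 \cdot 1 \left(-10\right)}} = - \frac{12200}{-48363 - \frac{3}{3 + 220 \left(-10\right)}} = - \frac{12200}{-48363 - \frac{3}{3 - 2200}} = - \frac{12200}{-48363 - \frac{3}{-2197}} = - \frac{12200}{-48363 - - \frac{3}{2197}} = - \frac{12200}{-48363 + \frac{3}{2197}} = - \frac{12200}{- \frac{106253508}{2197}} = \left(-12200\right) \left(- \frac{2197}{106253508}\right) = \frac{6700850}{26563377}$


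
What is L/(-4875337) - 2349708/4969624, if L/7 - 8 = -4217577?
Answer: 33815626629199/6057147940822 ≈ 5.5828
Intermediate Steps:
L = -29522983 (L = 56 + 7*(-4217577) = 56 - 29523039 = -29522983)
L/(-4875337) - 2349708/4969624 = -29522983/(-4875337) - 2349708/4969624 = -29522983*(-1/4875337) - 2349708*1/4969624 = 29522983/4875337 - 587427/1242406 = 33815626629199/6057147940822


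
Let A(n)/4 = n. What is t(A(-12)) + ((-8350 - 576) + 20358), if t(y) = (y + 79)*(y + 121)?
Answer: 13695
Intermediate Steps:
A(n) = 4*n
t(y) = (79 + y)*(121 + y)
t(A(-12)) + ((-8350 - 576) + 20358) = (9559 + (4*(-12))² + 200*(4*(-12))) + ((-8350 - 576) + 20358) = (9559 + (-48)² + 200*(-48)) + (-8926 + 20358) = (9559 + 2304 - 9600) + 11432 = 2263 + 11432 = 13695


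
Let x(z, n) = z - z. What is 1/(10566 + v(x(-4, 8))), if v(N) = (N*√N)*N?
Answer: 1/10566 ≈ 9.4643e-5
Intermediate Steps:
x(z, n) = 0
v(N) = N^(5/2) (v(N) = N^(3/2)*N = N^(5/2))
1/(10566 + v(x(-4, 8))) = 1/(10566 + 0^(5/2)) = 1/(10566 + 0) = 1/10566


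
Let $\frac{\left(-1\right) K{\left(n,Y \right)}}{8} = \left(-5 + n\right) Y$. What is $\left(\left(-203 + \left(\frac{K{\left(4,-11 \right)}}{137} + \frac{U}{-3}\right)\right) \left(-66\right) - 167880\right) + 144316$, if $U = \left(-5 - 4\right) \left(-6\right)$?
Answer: $- \frac{1224178}{137} \approx -8935.6$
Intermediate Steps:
$K{\left(n,Y \right)} = - 8 Y \left(-5 + n\right)$ ($K{\left(n,Y \right)} = - 8 \left(-5 + n\right) Y = - 8 Y \left(-5 + n\right)$)
$U = 54$ ($U = \left(-9\right) \left(-6\right) = 54$)
$\left(\left(-203 + \left(\frac{K{\left(4,-11 \right)}}{137} + \frac{U}{-3}\right)\right) \left(-66\right) - 167880\right) + 144316 = \left(\left(-203 + \left(\frac{8 \left(-11\right) \left(5 - 4\right)}{137} + \frac{54}{-3}\right)\right) \left(-66\right) - 167880\right) + 144316 = \left(\left(-203 + \left(8 \left(-11\right) \left(5 - 4\right) \frac{1}{137} + 54 \left(- \frac{1}{3}\right)\right)\right) \left(-66\right) - 167880\right) + 144316 = \left(\left(-203 - \left(18 - 8 \left(-11\right) 1 \cdot \frac{1}{137}\right)\right) \left(-66\right) - 167880\right) + 144316 = \left(\left(-203 - \frac{2554}{137}\right) \left(-66\right) - 167880\right) + 144316 = \left(\left(- \frac{30365}{137}\right) \left(-66\right) - 167880\right) + 144316 = \left(\frac{2004090}{137} - 167880\right) + 144316 = - \frac{20995470}{137} + 144316 = - \frac{1224178}{137}$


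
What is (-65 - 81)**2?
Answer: 21316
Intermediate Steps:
(-65 - 81)**2 = (-146)**2 = 21316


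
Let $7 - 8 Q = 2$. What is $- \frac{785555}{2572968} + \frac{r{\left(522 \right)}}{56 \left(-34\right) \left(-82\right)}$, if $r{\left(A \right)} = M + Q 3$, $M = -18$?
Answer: $- \frac{122688620149}{401712347904} \approx -0.30541$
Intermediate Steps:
$Q = \frac{5}{8}$ ($Q = \frac{7}{8} - \frac{1}{4} = \frac{5}{8} \approx 0.625$)
$r{\left(A \right)} = - \frac{129}{8}$ ($r{\left(A \right)} = -18 + \frac{5}{8} \cdot 3 = -18 + \frac{15}{8} = - \frac{129}{8}$)
$- \frac{785555}{2572968} + \frac{r{\left(522 \right)}}{56 \left(-34\right) \left(-82\right)} = - \frac{785555}{2572968} - \frac{129}{8 \cdot 56 \left(-34\right) \left(-82\right)} = \left(-785555\right) \frac{1}{2572968} - \frac{129}{8 \left(\left(-1904\right) \left(-82\right)\right)} = - \frac{785555}{2572968} - \frac{129}{8 \cdot 156128} = - \frac{785555}{2572968} - \frac{129}{1249024} = - \frac{122688620149}{401712347904}$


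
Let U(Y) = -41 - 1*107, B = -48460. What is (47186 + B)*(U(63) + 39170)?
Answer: -49714028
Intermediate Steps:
U(Y) = -148 (U(Y) = -41 - 107 = -148)
(47186 + B)*(U(63) + 39170) = (47186 - 48460)*(-148 + 39170) = -1274*39022 = -49714028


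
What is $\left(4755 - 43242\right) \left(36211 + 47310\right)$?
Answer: $-3214472727$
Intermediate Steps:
$\left(4755 - 43242\right) \left(36211 + 47310\right) = \left(-38487\right) 83521 = -3214472727$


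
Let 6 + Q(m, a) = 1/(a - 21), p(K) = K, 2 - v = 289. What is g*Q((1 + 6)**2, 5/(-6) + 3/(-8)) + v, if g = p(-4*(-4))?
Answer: -204523/533 ≈ -383.72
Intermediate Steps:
v = -287 (v = 2 - 1*289 = 2 - 289 = -287)
Q(m, a) = -6 + 1/(-21 + a) (Q(m, a) = -6 + 1/(a - 21) = -6 + 1/(-21 + a))
g = 16 (g = -4*(-4) = 16)
g*Q((1 + 6)**2, 5/(-6) + 3/(-8)) + v = 16*((127 - 6*(5/(-6) + 3/(-8)))/(-21 + (5/(-6) + 3/(-8)))) - 287 = 16*((127 - 6*(5*(-1/6) + 3*(-1/8)))/(-21 + (5*(-1/6) + 3*(-1/8)))) - 287 = 16*((127 - 6*(-5/6 - 3/8))/(-21 + (-5/6 - 3/8))) - 287 = 16*((127 - 6*(-29/24))/(-21 - 29/24)) - 287 = 16*((127 + 29/4)/(-533/24)) - 287 = 16*(-24/533*537/4) - 287 = 16*(-3222/533) - 287 = -51552/533 - 287 = -204523/533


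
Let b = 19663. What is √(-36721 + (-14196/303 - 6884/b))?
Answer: I*√51625343561561/37471 ≈ 191.75*I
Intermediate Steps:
√(-36721 + (-14196/303 - 6884/b)) = √(-36721 + (-14196/303 - 6884/19663)) = √(-36721 + (-14196*1/303 - 6884*1/19663)) = √(-36721 + (-4732/101 - 6884/19663)) = √(-36721 - 93740600/1985963) = √(-73020287923/1985963) = I*√51625343561561/37471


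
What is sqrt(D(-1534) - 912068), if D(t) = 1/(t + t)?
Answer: 35*I*sqrt(1752031255)/1534 ≈ 955.02*I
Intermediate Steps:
D(t) = 1/(2*t)
sqrt(D(-1534) - 912068) = sqrt((1/2)/(-1534) - 912068) = sqrt((1/2)*(-1/1534) - 912068) = sqrt(-1/3068 - 912068) = sqrt(-2798224625/3068) = 35*I*sqrt(1752031255)/1534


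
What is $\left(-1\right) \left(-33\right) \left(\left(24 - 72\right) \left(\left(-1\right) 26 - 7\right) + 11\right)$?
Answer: $52635$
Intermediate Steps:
$\left(-1\right) \left(-33\right) \left(\left(24 - 72\right) \left(\left(-1\right) 26 - 7\right) + 11\right) = 33 \left(- 48 \left(-26 - 7\right) + 11\right) = 33 \left(\left(-48\right) \left(-33\right) + 11\right) = 33 \left(1584 + 11\right) = 33 \cdot 1595 = 52635$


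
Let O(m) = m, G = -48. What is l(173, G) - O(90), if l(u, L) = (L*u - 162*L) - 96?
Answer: -714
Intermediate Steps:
l(u, L) = -96 - 162*L + L*u (l(u, L) = (-162*L + L*u) - 96 = -96 - 162*L + L*u)
l(173, G) - O(90) = (-96 - 162*(-48) - 48*173) - 1*90 = (-96 + 7776 - 8304) - 90 = -624 - 90 = -714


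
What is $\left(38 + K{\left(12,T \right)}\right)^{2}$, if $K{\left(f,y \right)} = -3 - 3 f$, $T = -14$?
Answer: $1$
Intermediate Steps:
$\left(38 + K{\left(12,T \right)}\right)^{2} = \left(38 - 39\right)^{2} = \left(-1\right)^{2} = 1$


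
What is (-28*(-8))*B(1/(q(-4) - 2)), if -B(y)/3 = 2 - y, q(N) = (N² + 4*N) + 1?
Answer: -2016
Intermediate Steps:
q(N) = 1 + N² + 4*N
B(y) = -6 + 3*y (B(y) = -3*(2 - y) = -6 + 3*y)
(-28*(-8))*B(1/(q(-4) - 2)) = (-28*(-8))*(-6 + 3/((1 + (-4)² + 4*(-4)) - 2)) = 224*(-6 + 3/((1 + 16 - 16) - 2)) = 224*(-6 + 3/(1 - 2)) = 224*(-6 + 3/(-1)) = 224*(-6 + 3*(-1)) = 224*(-6 - 3) = 224*(-9) = -2016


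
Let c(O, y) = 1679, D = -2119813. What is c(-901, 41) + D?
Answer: -2118134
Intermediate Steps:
c(-901, 41) + D = 1679 - 2119813 = -2118134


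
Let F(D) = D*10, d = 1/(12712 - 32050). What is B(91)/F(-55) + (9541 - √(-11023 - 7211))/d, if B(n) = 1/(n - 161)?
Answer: -7103398532999/38500 + 58014*I*√2026 ≈ -1.845e+8 + 2.6113e+6*I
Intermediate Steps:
d = -1/19338 (d = 1/(-19338) = -1/19338 ≈ -5.1712e-5)
B(n) = 1/(-161 + n)
F(D) = 10*D
B(91)/F(-55) + (9541 - √(-11023 - 7211))/d = 1/((-161 + 91)*((10*(-55)))) + (9541 - √(-11023 - 7211))/(-1/19338) = 1/(-70*(-550)) + (9541 - √(-18234))*(-19338) = -1/70*(-1/550) + (9541 - 3*I*√2026)*(-19338) = 1/38500 + (9541 - 3*I*√2026)*(-19338) = 1/38500 + (-184503858 + 58014*I*√2026) = -7103398532999/38500 + 58014*I*√2026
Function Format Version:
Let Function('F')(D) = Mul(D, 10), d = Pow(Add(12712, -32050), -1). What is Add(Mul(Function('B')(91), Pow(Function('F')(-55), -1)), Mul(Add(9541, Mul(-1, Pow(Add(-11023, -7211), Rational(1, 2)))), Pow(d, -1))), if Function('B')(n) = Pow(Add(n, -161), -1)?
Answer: Add(Rational(-7103398532999, 38500), Mul(58014, I, Pow(2026, Rational(1, 2)))) ≈ Add(-1.8450e+8, Mul(2.6113e+6, I))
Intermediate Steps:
d = Rational(-1, 19338) (d = Pow(-19338, -1) = Rational(-1, 19338) ≈ -5.1712e-5)
Function('B')(n) = Pow(Add(-161, n), -1)
Function('F')(D) = Mul(10, D)
Add(Mul(Function('B')(91), Pow(Function('F')(-55), -1)), Mul(Add(9541, Mul(-1, Pow(Add(-11023, -7211), Rational(1, 2)))), Pow(d, -1))) = Add(Mul(Pow(Add(-161, 91), -1), Pow(Mul(10, -55), -1)), Mul(Add(9541, Mul(-1, Pow(Add(-11023, -7211), Rational(1, 2)))), Pow(Rational(-1, 19338), -1))) = Add(Mul(Pow(-70, -1), Pow(-550, -1)), Mul(Add(9541, Mul(-1, Pow(-18234, Rational(1, 2)))), -19338)) = Add(Mul(Rational(-1, 70), Rational(-1, 550)), Mul(Add(9541, Mul(-1, Mul(3, I, Pow(2026, Rational(1, 2))))), -19338)) = Add(Rational(1, 38500), Mul(Add(9541, Mul(-3, I, Pow(2026, Rational(1, 2)))), -19338)) = Add(Rational(1, 38500), Add(-184503858, Mul(58014, I, Pow(2026, Rational(1, 2))))) = Add(Rational(-7103398532999, 38500), Mul(58014, I, Pow(2026, Rational(1, 2))))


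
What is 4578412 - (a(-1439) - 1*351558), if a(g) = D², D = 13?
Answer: 4929801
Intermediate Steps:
a(g) = 169 (a(g) = 13² = 169)
4578412 - (a(-1439) - 1*351558) = 4578412 - (169 - 1*351558) = 4578412 - (169 - 351558) = 4578412 - 1*(-351389) = 4578412 + 351389 = 4929801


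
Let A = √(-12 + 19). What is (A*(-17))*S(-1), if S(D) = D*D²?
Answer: 17*√7 ≈ 44.978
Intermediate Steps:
S(D) = D³
A = √7 ≈ 2.6458
(A*(-17))*S(-1) = (√7*(-17))*(-1)³ = -17*√7*(-1) = 17*√7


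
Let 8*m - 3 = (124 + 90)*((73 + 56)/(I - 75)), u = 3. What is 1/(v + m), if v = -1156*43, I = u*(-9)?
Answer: -68/3382419 ≈ -2.0104e-5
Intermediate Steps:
I = -27 (I = 3*(-9) = -27)
v = -49708
m = -2275/68 (m = 3/8 + ((124 + 90)*((73 + 56)/(-27 - 75)))/8 = 3/8 + (214*(129/(-102)))/8 = 3/8 + (214*(129*(-1/102)))/8 = 3/8 + (214*(-43/34))/8 = 3/8 + (⅛)*(-4601/17) = 3/8 - 4601/136 = -2275/68 ≈ -33.456)
1/(v + m) = 1/(-49708 - 2275/68) = 1/(-3382419/68) = -68/3382419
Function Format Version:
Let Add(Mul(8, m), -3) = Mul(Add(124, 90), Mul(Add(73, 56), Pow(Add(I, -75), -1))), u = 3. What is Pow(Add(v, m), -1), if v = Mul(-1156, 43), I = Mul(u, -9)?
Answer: Rational(-68, 3382419) ≈ -2.0104e-5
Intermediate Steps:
I = -27 (I = Mul(3, -9) = -27)
v = -49708
m = Rational(-2275, 68) (m = Add(Rational(3, 8), Mul(Rational(1, 8), Mul(Add(124, 90), Mul(Add(73, 56), Pow(Add(-27, -75), -1))))) = Add(Rational(3, 8), Mul(Rational(1, 8), Mul(214, Mul(129, Pow(-102, -1))))) = Add(Rational(3, 8), Mul(Rational(1, 8), Mul(214, Mul(129, Rational(-1, 102))))) = Add(Rational(3, 8), Mul(Rational(1, 8), Mul(214, Rational(-43, 34)))) = Add(Rational(3, 8), Mul(Rational(1, 8), Rational(-4601, 17))) = Add(Rational(3, 8), Rational(-4601, 136)) = Rational(-2275, 68) ≈ -33.456)
Pow(Add(v, m), -1) = Pow(Add(-49708, Rational(-2275, 68)), -1) = Pow(Rational(-3382419, 68), -1) = Rational(-68, 3382419)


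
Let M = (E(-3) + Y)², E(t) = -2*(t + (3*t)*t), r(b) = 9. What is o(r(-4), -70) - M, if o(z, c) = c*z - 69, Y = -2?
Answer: -3199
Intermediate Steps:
E(t) = -6*t² - 2*t (E(t) = -2*(t + 3*t²) = -6*t² - 2*t)
o(z, c) = -69 + c*z
M = 2500 (M = (-2*(-3)*(1 + 3*(-3)) - 2)² = (-2*(-3)*(1 - 9) - 2)² = (-2*(-3)*(-8) - 2)² = (-48 - 2)² = (-50)² = 2500)
o(r(-4), -70) - M = (-69 - 70*9) - 1*2500 = (-69 - 630) - 2500 = -699 - 2500 = -3199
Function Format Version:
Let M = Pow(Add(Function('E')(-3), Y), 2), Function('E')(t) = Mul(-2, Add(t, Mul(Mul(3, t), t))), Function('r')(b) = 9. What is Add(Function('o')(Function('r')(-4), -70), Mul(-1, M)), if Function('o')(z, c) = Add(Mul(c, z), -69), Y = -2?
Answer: -3199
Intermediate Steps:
Function('E')(t) = Add(Mul(-6, Pow(t, 2)), Mul(-2, t)) (Function('E')(t) = Mul(-2, Add(t, Mul(3, Pow(t, 2)))) = Add(Mul(-6, Pow(t, 2)), Mul(-2, t)))
Function('o')(z, c) = Add(-69, Mul(c, z))
M = 2500 (M = Pow(Add(Mul(-2, -3, Add(1, Mul(3, -3))), -2), 2) = Pow(Add(Mul(-2, -3, Add(1, -9)), -2), 2) = Pow(Add(Mul(-2, -3, -8), -2), 2) = Pow(Add(-48, -2), 2) = Pow(-50, 2) = 2500)
Add(Function('o')(Function('r')(-4), -70), Mul(-1, M)) = Add(Add(-69, Mul(-70, 9)), Mul(-1, 2500)) = Add(Add(-69, -630), -2500) = Add(-699, -2500) = -3199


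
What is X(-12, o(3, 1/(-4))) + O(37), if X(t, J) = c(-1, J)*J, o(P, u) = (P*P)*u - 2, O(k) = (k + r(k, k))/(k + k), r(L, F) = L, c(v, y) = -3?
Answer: 55/4 ≈ 13.750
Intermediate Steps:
O(k) = 1 (O(k) = (k + k)/(k + k) = (2*k)/((2*k)) = (2*k)*(1/(2*k)) = 1)
o(P, u) = -2 + u*P**2 (o(P, u) = P**2*u - 2 = u*P**2 - 2 = -2 + u*P**2)
X(t, J) = -3*J
X(-12, o(3, 1/(-4))) + O(37) = -3*(-2 + 3**2/(-4)) + 1 = -3*(-2 - 1/4*9) + 1 = -3*(-2 - 9/4) + 1 = -3*(-17/4) + 1 = 51/4 + 1 = 55/4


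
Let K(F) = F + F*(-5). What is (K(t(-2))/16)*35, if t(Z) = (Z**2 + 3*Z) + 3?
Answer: -35/4 ≈ -8.7500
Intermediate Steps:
t(Z) = 3 + Z**2 + 3*Z
K(F) = -4*F (K(F) = F - 5*F = -4*F)
(K(t(-2))/16)*35 = ((-4*(3 + (-2)**2 + 3*(-2)))/16)*35 = ((-4*(3 + 4 - 6))/16)*35 = ((-4*1)/16)*35 = ((1/16)*(-4))*35 = -1/4*35 = -35/4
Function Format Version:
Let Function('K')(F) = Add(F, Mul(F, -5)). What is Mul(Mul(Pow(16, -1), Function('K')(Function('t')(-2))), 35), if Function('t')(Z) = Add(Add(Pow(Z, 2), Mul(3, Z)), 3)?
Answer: Rational(-35, 4) ≈ -8.7500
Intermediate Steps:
Function('t')(Z) = Add(3, Pow(Z, 2), Mul(3, Z))
Function('K')(F) = Mul(-4, F) (Function('K')(F) = Add(F, Mul(-5, F)) = Mul(-4, F))
Mul(Mul(Pow(16, -1), Function('K')(Function('t')(-2))), 35) = Mul(Mul(Pow(16, -1), Mul(-4, Add(3, Pow(-2, 2), Mul(3, -2)))), 35) = Mul(Mul(Rational(1, 16), Mul(-4, Add(3, 4, -6))), 35) = Mul(Mul(Rational(1, 16), Mul(-4, 1)), 35) = Mul(Mul(Rational(1, 16), -4), 35) = Mul(Rational(-1, 4), 35) = Rational(-35, 4)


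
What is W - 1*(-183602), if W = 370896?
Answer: 554498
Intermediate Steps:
W - 1*(-183602) = 370896 - 1*(-183602) = 370896 + 183602 = 554498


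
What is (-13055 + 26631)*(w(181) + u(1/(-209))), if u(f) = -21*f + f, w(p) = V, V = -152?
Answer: -431010848/209 ≈ -2.0623e+6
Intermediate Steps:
w(p) = -152
u(f) = -20*f
(-13055 + 26631)*(w(181) + u(1/(-209))) = (-13055 + 26631)*(-152 - 20/(-209)) = 13576*(-152 - 20*(-1/209)) = 13576*(-152 + 20/209) = 13576*(-31748/209) = -431010848/209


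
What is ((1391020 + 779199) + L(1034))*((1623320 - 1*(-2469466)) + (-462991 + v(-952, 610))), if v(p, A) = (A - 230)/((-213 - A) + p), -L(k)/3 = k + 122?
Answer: 2792025826172899/355 ≈ 7.8649e+12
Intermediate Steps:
L(k) = -366 - 3*k (L(k) = -3*(k + 122) = -3*(122 + k) = -366 - 3*k)
v(p, A) = (-230 + A)/(-213 + p - A)
((1391020 + 779199) + L(1034))*((1623320 - 1*(-2469466)) + (-462991 + v(-952, 610))) = ((1391020 + 779199) + (-366 - 3*1034))*((1623320 - 1*(-2469466)) + (-462991 + (230 - 1*610)/(213 + 610 - 1*(-952)))) = (2170219 + (-366 - 3102))*((1623320 + 2469466) + (-462991 + (230 - 610)/(213 + 610 + 952))) = (2170219 - 3468)*(4092786 + (-462991 - 380/1775)) = 2166751*(4092786 + (-462991 + (1/1775)*(-380))) = 2166751*(4092786 + (-462991 - 76/355)) = 2166751*(4092786 - 164361881/355) = 2166751*(1288577149/355) = 2792025826172899/355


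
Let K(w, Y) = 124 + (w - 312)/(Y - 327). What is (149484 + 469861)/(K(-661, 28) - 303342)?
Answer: -185184155/90661209 ≈ -2.0426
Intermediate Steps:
K(w, Y) = 124 + (-312 + w)/(-327 + Y)
(149484 + 469861)/(K(-661, 28) - 303342) = (149484 + 469861)/((-40860 - 661 + 124*28)/(-327 + 28) - 303342) = 619345/((-40860 - 661 + 3472)/(-299) - 303342) = 619345/(-1/299*(-38049) - 303342) = 619345/(38049/299 - 303342) = 619345/(-90661209/299) = 619345*(-299/90661209) = -185184155/90661209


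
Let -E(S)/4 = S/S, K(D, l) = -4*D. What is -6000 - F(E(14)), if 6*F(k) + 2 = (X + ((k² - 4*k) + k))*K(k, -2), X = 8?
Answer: -18287/3 ≈ -6095.7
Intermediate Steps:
E(S) = -4 (E(S) = -4*S/S = -4*1 = -4)
F(k) = -⅓ - 2*k*(8 + k² - 3*k)/3 (F(k) = -⅓ + ((8 + ((k² - 4*k) + k))*(-4*k))/6 = -⅓ + ((8 + (k² - 3*k))*(-4*k))/6 = -⅓ + ((8 + k² - 3*k)*(-4*k))/6 = -⅓ + (-4*k*(8 + k² - 3*k))/6 = -⅓ - 2*k*(8 + k² - 3*k)/3)
-6000 - F(E(14)) = -6000 - (-⅓ + 2*(-4)² - 16/3*(-4) - ⅔*(-4)³) = -6000 - (-⅓ + 2*16 + 64/3 - ⅔*(-64)) = -6000 - (-⅓ + 32 + 64/3 + 128/3) = -6000 - 1*287/3 = -6000 - 287/3 = -18287/3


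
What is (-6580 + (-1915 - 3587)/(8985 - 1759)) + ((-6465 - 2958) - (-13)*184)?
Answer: -49179294/3613 ≈ -13612.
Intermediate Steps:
(-6580 + (-1915 - 3587)/(8985 - 1759)) + ((-6465 - 2958) - (-13)*184) = (-6580 - 5502/7226) + (-9423 - 1*(-2392)) = (-6580 - 5502*1/7226) + (-9423 + 2392) = (-6580 - 2751/3613) - 7031 = -23776291/3613 - 7031 = -49179294/3613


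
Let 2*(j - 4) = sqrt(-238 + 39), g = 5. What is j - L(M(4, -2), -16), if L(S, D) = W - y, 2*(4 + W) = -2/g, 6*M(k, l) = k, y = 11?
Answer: 96/5 + I*sqrt(199)/2 ≈ 19.2 + 7.0534*I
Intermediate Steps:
M(k, l) = k/6
W = -21/5 (W = -4 + (-2/5)/2 = -4 + (-2*1/5)/2 = -4 + (1/2)*(-2/5) = -4 - 1/5 = -21/5 ≈ -4.2000)
L(S, D) = -76/5 (L(S, D) = -21/5 - 1*11 = -21/5 - 11 = -76/5)
j = 4 + I*sqrt(199)/2 (j = 4 + sqrt(-238 + 39)/2 = 4 + sqrt(-199)/2 = 4 + (I*sqrt(199))/2 = 4 + I*sqrt(199)/2 ≈ 4.0 + 7.0534*I)
j - L(M(4, -2), -16) = (4 + I*sqrt(199)/2) - 1*(-76/5) = (4 + I*sqrt(199)/2) + 76/5 = 96/5 + I*sqrt(199)/2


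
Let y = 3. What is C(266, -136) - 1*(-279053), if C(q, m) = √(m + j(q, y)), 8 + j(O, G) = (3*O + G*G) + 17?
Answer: 279053 + 2*√170 ≈ 2.7908e+5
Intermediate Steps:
j(O, G) = 9 + G² + 3*O (j(O, G) = -8 + ((3*O + G*G) + 17) = -8 + ((3*O + G²) + 17) = -8 + ((G² + 3*O) + 17) = -8 + (17 + G² + 3*O) = 9 + G² + 3*O)
C(q, m) = √(18 + m + 3*q) (C(q, m) = √(m + (9 + 3² + 3*q)) = √(m + (9 + 9 + 3*q)) = √(m + (18 + 3*q)) = √(18 + m + 3*q))
C(266, -136) - 1*(-279053) = √(18 - 136 + 3*266) - 1*(-279053) = √(18 - 136 + 798) + 279053 = √680 + 279053 = 2*√170 + 279053 = 279053 + 2*√170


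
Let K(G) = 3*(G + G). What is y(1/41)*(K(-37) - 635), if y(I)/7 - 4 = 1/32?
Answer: -773871/32 ≈ -24183.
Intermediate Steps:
K(G) = 6*G (K(G) = 3*(2*G) = 6*G)
y(I) = 903/32 (y(I) = 28 + 7/32 = 903/32)
y(1/41)*(K(-37) - 635) = 903*(6*(-37) - 635)/32 = 903*(-222 - 635)/32 = (903/32)*(-857) = -773871/32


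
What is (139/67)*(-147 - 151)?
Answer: -41422/67 ≈ -618.24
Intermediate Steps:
(139/67)*(-147 - 151) = (139*(1/67))*(-298) = (139/67)*(-298) = -41422/67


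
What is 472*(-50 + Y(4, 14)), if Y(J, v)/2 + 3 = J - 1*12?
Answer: -33984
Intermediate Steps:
Y(J, v) = -30 + 2*J (Y(J, v) = -6 + 2*(J - 1*12) = -6 + 2*(J - 12) = -6 + 2*(-12 + J) = -6 + (-24 + 2*J) = -30 + 2*J)
472*(-50 + Y(4, 14)) = 472*(-50 + (-30 + 2*4)) = 472*(-50 + (-30 + 8)) = 472*(-50 - 22) = 472*(-72) = -33984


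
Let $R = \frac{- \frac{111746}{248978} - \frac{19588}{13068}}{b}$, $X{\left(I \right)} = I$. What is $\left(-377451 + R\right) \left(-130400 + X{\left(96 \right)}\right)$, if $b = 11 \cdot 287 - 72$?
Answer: $\frac{61709724831221654134016}{1254686661855} \approx 4.9183 \cdot 10^{10}$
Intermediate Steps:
$b = 3085$ ($b = 3157 - 72 = 3085$)
$R = - \frac{792159724}{1254686661855}$ ($R = \frac{- \frac{111746}{248978} - \frac{19588}{13068}}{3085} = \left(\left(-111746\right) \frac{1}{248978} - \frac{4897}{3267}\right) \frac{1}{3085} = \left(- \frac{55873}{124489} - \frac{4897}{3267}\right) \frac{1}{3085} = \left(- \frac{792159724}{406705563}\right) \frac{1}{3085} = - \frac{792159724}{1254686661855} \approx -0.00063136$)
$\left(-377451 + R\right) \left(-130400 + X{\left(96 \right)}\right) = \left(-377451 - \frac{792159724}{1254686661855}\right) \left(-130400 + 96\right) = \left(- \frac{473582735995991329}{1254686661855}\right) \left(-130304\right) = \frac{61709724831221654134016}{1254686661855}$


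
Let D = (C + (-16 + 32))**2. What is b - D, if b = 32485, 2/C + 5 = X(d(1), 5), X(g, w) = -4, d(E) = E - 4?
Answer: 2611121/81 ≈ 32236.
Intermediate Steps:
d(E) = -4 + E
C = -2/9 (C = 2/(-5 - 4) = 2/(-9) = 2*(-1/9) = -2/9 ≈ -0.22222)
D = 20164/81 (D = (-2/9 + (-16 + 32))**2 = (-2/9 + 16)**2 = (142/9)**2 = 20164/81 ≈ 248.94)
b - D = 32485 - 1*20164/81 = 32485 - 20164/81 = 2611121/81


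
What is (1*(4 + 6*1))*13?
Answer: 130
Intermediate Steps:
(1*(4 + 6*1))*13 = (1*(4 + 6))*13 = (1*10)*13 = 10*13 = 130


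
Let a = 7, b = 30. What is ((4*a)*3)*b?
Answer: 2520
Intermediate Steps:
((4*a)*3)*b = ((4*7)*3)*30 = (28*3)*30 = 84*30 = 2520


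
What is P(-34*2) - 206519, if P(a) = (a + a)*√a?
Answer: -206519 - 272*I*√17 ≈ -2.0652e+5 - 1121.5*I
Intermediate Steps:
P(a) = 2*a^(3/2) (P(a) = (2*a)*√a = 2*a^(3/2))
P(-34*2) - 206519 = 2*(-34*2)^(3/2) - 206519 = 2*(-68)^(3/2) - 206519 = 2*(-136*I*√17) - 206519 = -272*I*√17 - 206519 = -206519 - 272*I*√17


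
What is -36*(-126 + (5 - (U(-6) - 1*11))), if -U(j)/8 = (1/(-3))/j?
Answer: 3944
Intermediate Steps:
U(j) = 8/(3*j) (U(j) = -8*1/(-3)/j = -8*1*(-⅓)/j = -(-8)/(3*j) = 8/(3*j))
-36*(-126 + (5 - (U(-6) - 1*11))) = -36*(-126 + (5 - ((8/3)/(-6) - 1*11))) = -36*(-126 + (5 - ((8/3)*(-⅙) - 11))) = -36*(-126 + (5 - (-4/9 - 11))) = -36*(-126 + (5 - 1*(-103/9))) = -36*(-126 + (5 + 103/9)) = -36*(-126 + 148/9) = -36*(-986/9) = 3944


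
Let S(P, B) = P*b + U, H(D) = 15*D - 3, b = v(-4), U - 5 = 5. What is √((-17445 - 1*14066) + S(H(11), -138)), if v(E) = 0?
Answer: 17*I*√109 ≈ 177.49*I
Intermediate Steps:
U = 10 (U = 5 + 5 = 10)
b = 0
H(D) = -3 + 15*D
S(P, B) = 10 (S(P, B) = P*0 + 10 = 0 + 10 = 10)
√((-17445 - 1*14066) + S(H(11), -138)) = √((-17445 - 1*14066) + 10) = √((-17445 - 14066) + 10) = √(-31511 + 10) = √(-31501) = 17*I*√109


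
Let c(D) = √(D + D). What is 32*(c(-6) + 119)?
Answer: 3808 + 64*I*√3 ≈ 3808.0 + 110.85*I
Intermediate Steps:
c(D) = √2*√D (c(D) = √(2*D) = √2*√D)
32*(c(-6) + 119) = 32*(√2*√(-6) + 119) = 32*(√2*(I*√6) + 119) = 32*(2*I*√3 + 119) = 32*(119 + 2*I*√3) = 3808 + 64*I*√3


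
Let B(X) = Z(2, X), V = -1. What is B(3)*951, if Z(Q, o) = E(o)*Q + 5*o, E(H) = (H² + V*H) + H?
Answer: 31383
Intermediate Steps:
E(H) = H² (E(H) = (H² - H) + H = H²)
Z(Q, o) = 5*o + Q*o² (Z(Q, o) = o²*Q + 5*o = Q*o² + 5*o = 5*o + Q*o²)
B(X) = X*(5 + 2*X)
B(3)*951 = (3*(5 + 2*3))*951 = (3*(5 + 6))*951 = (3*11)*951 = 33*951 = 31383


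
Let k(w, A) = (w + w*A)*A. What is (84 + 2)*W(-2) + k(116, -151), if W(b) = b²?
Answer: 2627744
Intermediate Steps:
k(w, A) = A*(w + A*w) (k(w, A) = (w + A*w)*A = A*(w + A*w))
(84 + 2)*W(-2) + k(116, -151) = (84 + 2)*(-2)² - 151*116*(1 - 151) = 86*4 - 151*116*(-150) = 344 + 2627400 = 2627744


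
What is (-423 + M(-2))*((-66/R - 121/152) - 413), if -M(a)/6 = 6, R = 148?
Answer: 1069330923/5624 ≈ 1.9014e+5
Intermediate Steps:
M(a) = -36 (M(a) = -6*6 = -36)
(-423 + M(-2))*((-66/R - 121/152) - 413) = (-423 - 36)*((-66/148 - 121/152) - 413) = -459*((-66*1/148 - 121*1/152) - 413) = -459*((-33/74 - 121/152) - 413) = -459*(-6985/5624 - 413) = -459*(-2329697/5624) = 1069330923/5624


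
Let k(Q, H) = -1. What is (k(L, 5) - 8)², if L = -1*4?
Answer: 81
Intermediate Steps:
L = -4
(k(L, 5) - 8)² = (-1 - 8)² = (-9)² = 81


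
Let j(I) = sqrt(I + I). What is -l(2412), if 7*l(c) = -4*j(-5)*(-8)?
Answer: -32*I*sqrt(10)/7 ≈ -14.456*I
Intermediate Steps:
j(I) = sqrt(2)*sqrt(I) (j(I) = sqrt(2*I) = sqrt(2)*sqrt(I))
l(c) = 32*I*sqrt(10)/7 (l(c) = (-4*sqrt(2)*sqrt(-5)*(-8))/7 = (-4*sqrt(2)*I*sqrt(5)*(-8))/7 = (-4*I*sqrt(10)*(-8))/7 = (32*I*sqrt(10))/7 = 32*I*sqrt(10)/7)
-l(2412) = -32*I*sqrt(10)/7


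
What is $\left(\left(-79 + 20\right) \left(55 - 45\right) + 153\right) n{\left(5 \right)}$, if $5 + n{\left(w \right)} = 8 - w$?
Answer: $874$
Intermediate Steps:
$n{\left(w \right)} = 3 - w$ ($n{\left(w \right)} = -5 - \left(-8 + w\right) = 3 - w$)
$\left(\left(-79 + 20\right) \left(55 - 45\right) + 153\right) n{\left(5 \right)} = \left(\left(-79 + 20\right) \left(55 - 45\right) + 153\right) \left(3 - 5\right) = \left(\left(-59\right) 10 + 153\right) \left(3 - 5\right) = \left(-590 + 153\right) \left(-2\right) = \left(-437\right) \left(-2\right) = 874$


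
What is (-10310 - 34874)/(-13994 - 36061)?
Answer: 45184/50055 ≈ 0.90269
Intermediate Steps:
(-10310 - 34874)/(-13994 - 36061) = -45184/(-50055) = -45184*(-1/50055) = 45184/50055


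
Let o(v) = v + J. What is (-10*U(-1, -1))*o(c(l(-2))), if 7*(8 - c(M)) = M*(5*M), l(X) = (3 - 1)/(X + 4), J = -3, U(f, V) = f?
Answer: 300/7 ≈ 42.857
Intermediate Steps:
l(X) = 2/(4 + X)
c(M) = 8 - 5*M**2/7 (c(M) = 8 - M*5*M/7 = 8 - 5*M**2/7)
o(v) = -3 + v (o(v) = v - 3 = -3 + v)
(-10*U(-1, -1))*o(c(l(-2))) = (-10*(-1))*(-3 + (8 - 5*4/(4 - 2)**2/7)) = 10*(-3 + (8 - 5*1**2/7)) = 10*(-3 + (8 - 5/7*1**2)) = 10*(-3 + (8 - 5/7*1)) = 10*(-3 + (8 - 5/7)) = 10*(-3 + 51/7) = 10*(30/7) = 300/7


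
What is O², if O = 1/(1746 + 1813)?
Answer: 1/12666481 ≈ 7.8949e-8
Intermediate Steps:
O = 1/3559 ≈ 0.00028098
O² = (1/3559)² = 1/12666481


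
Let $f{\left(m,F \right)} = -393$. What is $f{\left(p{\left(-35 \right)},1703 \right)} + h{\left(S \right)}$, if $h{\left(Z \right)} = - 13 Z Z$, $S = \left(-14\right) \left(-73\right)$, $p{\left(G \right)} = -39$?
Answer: $-13578685$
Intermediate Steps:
$S = 1022$
$h{\left(Z \right)} = - 13 Z^{2}$
$f{\left(p{\left(-35 \right)},1703 \right)} + h{\left(S \right)} = -393 - 13 \cdot 1022^{2} = -393 - 13578292 = -13578685$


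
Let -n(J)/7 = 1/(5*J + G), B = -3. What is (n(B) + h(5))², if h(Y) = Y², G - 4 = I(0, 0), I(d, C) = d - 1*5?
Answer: 165649/256 ≈ 647.07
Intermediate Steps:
I(d, C) = -5 + d (I(d, C) = d - 5 = -5 + d)
G = -1 (G = 4 + (-5 + 0) = 4 - 5 = -1)
n(J) = -7/(-1 + 5*J) (n(J) = -7/(5*J - 1) = -7/(-1 + 5*J))
(n(B) + h(5))² = (-7/(-1 + 5*(-3)) + 5²)² = (-7/(-1 - 15) + 25)² = (-7/(-16) + 25)² = (-7*(-1/16) + 25)² = (7/16 + 25)² = (407/16)² = 165649/256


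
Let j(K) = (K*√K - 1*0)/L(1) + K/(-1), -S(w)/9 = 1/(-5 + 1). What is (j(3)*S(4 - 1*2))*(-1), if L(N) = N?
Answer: 27/4 - 27*√3/4 ≈ -4.9413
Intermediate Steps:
S(w) = 9/4 (S(w) = -9/(-5 + 1) = -9/(-4) = -9*(-¼) = 9/4)
j(K) = K^(3/2) - K (j(K) = (K*√K - 1*0)/1 + K/(-1) = (K^(3/2) + 0)*1 + K*(-1) = K^(3/2)*1 - K = K^(3/2) - K)
(j(3)*S(4 - 1*2))*(-1) = ((3^(3/2) - 1*3)*(9/4))*(-1) = ((3*√3 - 3)*(9/4))*(-1) = ((-3 + 3*√3)*(9/4))*(-1) = (-27/4 + 27*√3/4)*(-1) = 27/4 - 27*√3/4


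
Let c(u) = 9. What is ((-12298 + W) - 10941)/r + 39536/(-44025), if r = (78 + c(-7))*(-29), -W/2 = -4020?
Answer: 63265183/12341675 ≈ 5.1261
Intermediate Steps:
W = 8040 (W = -2*(-4020) = 8040)
r = -2523 (r = (78 + 9)*(-29) = 87*(-29) = -2523)
((-12298 + W) - 10941)/r + 39536/(-44025) = ((-12298 + 8040) - 10941)/(-2523) + 39536/(-44025) = (-4258 - 10941)*(-1/2523) + 39536*(-1/44025) = -15199*(-1/2523) - 39536/44025 = 15199/2523 - 39536/44025 = 63265183/12341675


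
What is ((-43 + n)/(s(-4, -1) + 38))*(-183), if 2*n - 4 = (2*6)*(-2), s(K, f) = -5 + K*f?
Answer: 9699/37 ≈ 262.14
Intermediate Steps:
n = -10 (n = 2 + ((2*6)*(-2))/2 = 2 + (12*(-2))/2 = 2 + (½)*(-24) = 2 - 12 = -10)
((-43 + n)/(s(-4, -1) + 38))*(-183) = ((-43 - 10)/((-5 - 4*(-1)) + 38))*(-183) = -53/((-5 + 4) + 38)*(-183) = -53/(-1 + 38)*(-183) = -53/37*(-183) = 9699/37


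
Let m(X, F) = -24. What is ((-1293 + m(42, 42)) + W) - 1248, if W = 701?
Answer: -1864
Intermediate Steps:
((-1293 + m(42, 42)) + W) - 1248 = ((-1293 - 24) + 701) - 1248 = (-1317 + 701) - 1248 = -616 - 1248 = -1864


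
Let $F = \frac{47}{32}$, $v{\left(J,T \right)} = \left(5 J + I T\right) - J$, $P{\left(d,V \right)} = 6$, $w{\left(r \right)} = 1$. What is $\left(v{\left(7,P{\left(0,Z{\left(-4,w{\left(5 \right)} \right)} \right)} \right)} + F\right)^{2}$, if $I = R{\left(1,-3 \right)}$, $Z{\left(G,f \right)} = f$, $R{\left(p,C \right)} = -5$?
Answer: $\frac{289}{1024} \approx 0.28223$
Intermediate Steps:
$I = -5$
$v{\left(J,T \right)} = - 5 T + 4 J$ ($v{\left(J,T \right)} = \left(5 J - 5 T\right) - J = \left(- 5 T + 5 J\right) - J = - 5 T + 4 J$)
$F = \frac{47}{32}$ ($F = 47 \cdot \frac{1}{32} = \frac{47}{32} \approx 1.4688$)
$\left(v{\left(7,P{\left(0,Z{\left(-4,w{\left(5 \right)} \right)} \right)} \right)} + F\right)^{2} = \left(\left(\left(-5\right) 6 + 4 \cdot 7\right) + \frac{47}{32}\right)^{2} = \left(\left(-30 + 28\right) + \frac{47}{32}\right)^{2} = \left(-2 + \frac{47}{32}\right)^{2} = \left(- \frac{17}{32}\right)^{2} = \frac{289}{1024}$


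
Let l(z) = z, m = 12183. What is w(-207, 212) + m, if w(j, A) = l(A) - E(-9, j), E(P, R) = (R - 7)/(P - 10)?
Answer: 235291/19 ≈ 12384.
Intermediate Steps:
E(P, R) = (-7 + R)/(-10 + P)
w(j, A) = -7/19 + A + j/19 (w(j, A) = A - (-7 + j)/(-10 - 9) = A - (-7 + j)/(-19) = A - (-1)*(-7 + j)/19 = A - (7/19 - j/19) = A + (-7/19 + j/19) = -7/19 + A + j/19)
w(-207, 212) + m = (-7/19 + 212 + (1/19)*(-207)) + 12183 = (-7/19 + 212 - 207/19) + 12183 = 3814/19 + 12183 = 235291/19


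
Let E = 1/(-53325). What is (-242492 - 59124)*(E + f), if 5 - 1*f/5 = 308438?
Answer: 24803677880779616/53325 ≈ 4.6514e+11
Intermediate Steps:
f = -1542165 (f = 25 - 5*308438 = 25 - 1542190 = -1542165)
E = -1/53325 ≈ -1.8753e-5
(-242492 - 59124)*(E + f) = (-242492 - 59124)*(-1/53325 - 1542165) = -301616*(-82235948626/53325) = 24803677880779616/53325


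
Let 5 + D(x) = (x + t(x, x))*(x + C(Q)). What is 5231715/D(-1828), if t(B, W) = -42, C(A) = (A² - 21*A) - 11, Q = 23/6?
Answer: 18834174/12823133 ≈ 1.4688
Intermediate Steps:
Q = 23/6 (Q = 23*(⅙) = 23/6 ≈ 3.8333)
C(A) = -11 + A² - 21*A
D(x) = -5 + (-42 + x)*(-2765/36 + x) (D(x) = -5 + (x - 42)*(x + (-11 + (23/6)² - 21*23/6)) = -5 + (-42 + x)*(x + (-11 + 529/36 - 161/2)) = -5 + (-42 + x)*(x - 2765/36) = -5 + (-42 + x)*(-2765/36 + x))
5231715/D(-1828) = 5231715/(19325/6 + (-1828)² - 4277/36*(-1828)) = 5231715/(19325/6 + 3341584 + 1954589/9) = 5231715/(64115665/18) = 5231715*(18/64115665) = 18834174/12823133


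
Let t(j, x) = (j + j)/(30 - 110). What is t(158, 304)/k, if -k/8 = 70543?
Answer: 79/11286880 ≈ 6.9993e-6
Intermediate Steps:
k = -564344 (k = -8*70543 = -564344)
t(j, x) = -j/40 (t(j, x) = (2*j)/(-80) = (2*j)*(-1/80) = -j/40)
t(158, 304)/k = -1/40*158/(-564344) = -79/20*(-1/564344) = 79/11286880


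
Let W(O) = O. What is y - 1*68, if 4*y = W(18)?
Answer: -127/2 ≈ -63.500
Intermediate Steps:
y = 9/2 (y = (¼)*18 = 9/2 ≈ 4.5000)
y - 1*68 = 9/2 - 1*68 = 9/2 - 68 = -127/2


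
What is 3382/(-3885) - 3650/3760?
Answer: -2689657/1460760 ≈ -1.8413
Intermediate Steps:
3382/(-3885) - 3650/3760 = 3382*(-1/3885) - 3650*1/3760 = -3382/3885 - 365/376 = -2689657/1460760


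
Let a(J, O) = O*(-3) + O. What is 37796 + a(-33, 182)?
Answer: 37432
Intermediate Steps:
a(J, O) = -2*O (a(J, O) = -3*O + O = -2*O)
37796 + a(-33, 182) = 37796 - 2*182 = 37796 - 364 = 37432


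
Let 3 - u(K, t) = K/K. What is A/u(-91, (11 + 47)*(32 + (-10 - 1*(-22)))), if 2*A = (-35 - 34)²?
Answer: 4761/4 ≈ 1190.3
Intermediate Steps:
A = 4761/2 (A = (-35 - 34)²/2 = (½)*(-69)² = (½)*4761 = 4761/2 ≈ 2380.5)
u(K, t) = 2 (u(K, t) = 3 - K/K = 3 - 1*1 = 3 - 1 = 2)
A/u(-91, (11 + 47)*(32 + (-10 - 1*(-22)))) = (4761/2)/2 = (4761/2)*(½) = 4761/4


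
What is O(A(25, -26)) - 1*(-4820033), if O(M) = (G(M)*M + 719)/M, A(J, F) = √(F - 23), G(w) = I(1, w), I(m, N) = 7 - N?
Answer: 4820040 - 768*I/7 ≈ 4.82e+6 - 109.71*I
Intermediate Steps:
G(w) = 7 - w
A(J, F) = √(-23 + F)
O(M) = (719 + M*(7 - M))/M (O(M) = ((7 - M)*M + 719)/M = (M*(7 - M) + 719)/M = (719 + M*(7 - M))/M)
O(A(25, -26)) - 1*(-4820033) = (7 - √(-23 - 26) + 719/(√(-23 - 26))) - 1*(-4820033) = (7 - √(-49) + 719/(√(-49))) + 4820033 = (7 - 7*I + 719/((7*I))) + 4820033 = (7 - 7*I + 719*(-I/7)) + 4820033 = (7 - 7*I - 719*I/7) + 4820033 = (7 - 768*I/7) + 4820033 = 4820040 - 768*I/7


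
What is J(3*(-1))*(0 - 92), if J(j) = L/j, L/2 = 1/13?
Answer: 184/39 ≈ 4.7179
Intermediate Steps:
L = 2/13 ≈ 0.15385
J(j) = 2/(13*j)
J(3*(-1))*(0 - 92) = (2/(13*((3*(-1)))))*(0 - 92) = ((2/13)/(-3))*(-92) = ((2/13)*(-⅓))*(-92) = -2/39*(-92) = 184/39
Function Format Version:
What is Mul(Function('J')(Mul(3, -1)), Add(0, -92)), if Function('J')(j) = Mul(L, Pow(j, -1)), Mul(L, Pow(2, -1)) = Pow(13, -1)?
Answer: Rational(184, 39) ≈ 4.7179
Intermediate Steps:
L = Rational(2, 13) (L = Mul(2, Pow(13, -1)) = Mul(2, Rational(1, 13)) = Rational(2, 13) ≈ 0.15385)
Function('J')(j) = Mul(Rational(2, 13), Pow(j, -1))
Mul(Function('J')(Mul(3, -1)), Add(0, -92)) = Mul(Mul(Rational(2, 13), Pow(Mul(3, -1), -1)), Add(0, -92)) = Mul(Mul(Rational(2, 13), Pow(-3, -1)), -92) = Mul(Mul(Rational(2, 13), Rational(-1, 3)), -92) = Mul(Rational(-2, 39), -92) = Rational(184, 39)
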